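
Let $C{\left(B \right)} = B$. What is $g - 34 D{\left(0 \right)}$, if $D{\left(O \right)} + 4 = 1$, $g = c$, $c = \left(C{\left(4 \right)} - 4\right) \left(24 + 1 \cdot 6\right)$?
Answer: $102$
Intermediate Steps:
$c = 0$ ($c = \left(4 - 4\right) \left(24 + 1 \cdot 6\right) = 0 \left(24 + 6\right) = 0 \cdot 30 = 0$)
$g = 0$
$D{\left(O \right)} = -3$ ($D{\left(O \right)} = -4 + 1 = -3$)
$g - 34 D{\left(0 \right)} = 0 - -102 = 0 + 102 = 102$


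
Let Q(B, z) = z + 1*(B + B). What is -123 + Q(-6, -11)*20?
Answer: -583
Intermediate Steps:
Q(B, z) = z + 2*B (Q(B, z) = z + 1*(2*B) = z + 2*B)
-123 + Q(-6, -11)*20 = -123 + (-11 + 2*(-6))*20 = -123 + (-11 - 12)*20 = -123 - 23*20 = -123 - 460 = -583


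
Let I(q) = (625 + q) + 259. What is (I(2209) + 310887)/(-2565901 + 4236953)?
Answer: 78495/417763 ≈ 0.18789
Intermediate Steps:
I(q) = 884 + q
(I(2209) + 310887)/(-2565901 + 4236953) = ((884 + 2209) + 310887)/(-2565901 + 4236953) = (3093 + 310887)/1671052 = 313980*(1/1671052) = 78495/417763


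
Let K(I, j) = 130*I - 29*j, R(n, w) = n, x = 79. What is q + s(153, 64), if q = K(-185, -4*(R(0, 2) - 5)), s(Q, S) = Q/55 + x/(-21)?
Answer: -28448782/1155 ≈ -24631.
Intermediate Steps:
K(I, j) = -29*j + 130*I
s(Q, S) = -79/21 + Q/55 (s(Q, S) = Q/55 + 79/(-21) = Q*(1/55) + 79*(-1/21) = Q/55 - 79/21 = -79/21 + Q/55)
q = -24630 (q = -(-116)*(0 - 5) + 130*(-185) = -(-116)*(-5) - 24050 = -29*20 - 24050 = -580 - 24050 = -24630)
q + s(153, 64) = -24630 + (-79/21 + (1/55)*153) = -24630 + (-79/21 + 153/55) = -24630 - 1132/1155 = -28448782/1155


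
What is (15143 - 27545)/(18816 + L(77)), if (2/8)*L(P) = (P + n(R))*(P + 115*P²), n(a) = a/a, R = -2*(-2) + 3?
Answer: -2067/35462560 ≈ -5.8287e-5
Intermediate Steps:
R = 7 (R = 4 + 3 = 7)
n(a) = 1
L(P) = 4*(1 + P)*(P + 115*P²) (L(P) = 4*((P + 1)*(P + 115*P²)) = 4*((1 + P)*(P + 115*P²)) = 4*(1 + P)*(P + 115*P²))
(15143 - 27545)/(18816 + L(77)) = (15143 - 27545)/(18816 + 4*77*(1 + 115*77² + 116*77)) = -12402/(18816 + 4*77*(1 + 115*5929 + 8932)) = -12402/(18816 + 4*77*(1 + 681835 + 8932)) = -12402/(18816 + 4*77*690768) = -12402/(18816 + 212756544) = -12402/212775360 = -12402*1/212775360 = -2067/35462560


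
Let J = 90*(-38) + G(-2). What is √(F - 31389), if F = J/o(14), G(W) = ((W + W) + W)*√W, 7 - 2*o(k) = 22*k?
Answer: √(-2841815949 + 3612*I*√2)/301 ≈ 0.00015917 + 177.11*I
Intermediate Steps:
o(k) = 7/2 - 11*k
G(W) = 3*W^(3/2) (G(W) = (2*W + W)*√W = (3*W)*√W = 3*W^(3/2))
J = -3420 - 6*I*√2 (J = 90*(-38) + 3*(-2)^(3/2) = -3420 + 3*(-2*I*√2) = -3420 - 6*I*√2 ≈ -3420.0 - 8.4853*I)
F = 6840/301 + 12*I*√2/301 (F = (-3420 - 6*I*√2)/(7/2 - 11*14) = (-3420 - 6*I*√2)/(7/2 - 154) = (-3420 - 6*I*√2)/(-301/2) = (-3420 - 6*I*√2)*(-2/301) = 6840/301 + 12*I*√2/301 ≈ 22.724 + 0.056381*I)
√(F - 31389) = √((6840/301 + 12*I*√2/301) - 31389) = √(-9441249/301 + 12*I*√2/301)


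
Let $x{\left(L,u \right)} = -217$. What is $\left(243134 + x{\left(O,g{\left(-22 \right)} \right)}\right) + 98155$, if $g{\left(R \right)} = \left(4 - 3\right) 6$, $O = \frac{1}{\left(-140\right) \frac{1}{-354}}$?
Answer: $341072$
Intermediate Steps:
$O = \frac{177}{70}$ ($O = \frac{1}{\left(-140\right) \left(- \frac{1}{354}\right)} = \frac{1}{\frac{70}{177}} = \frac{177}{70} \approx 2.5286$)
$g{\left(R \right)} = 6$ ($g{\left(R \right)} = 1 \cdot 6 = 6$)
$\left(243134 + x{\left(O,g{\left(-22 \right)} \right)}\right) + 98155 = \left(243134 - 217\right) + 98155 = 242917 + 98155 = 341072$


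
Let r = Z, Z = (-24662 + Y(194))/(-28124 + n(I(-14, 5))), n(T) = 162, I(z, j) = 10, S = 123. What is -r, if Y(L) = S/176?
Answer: -4340389/4921312 ≈ -0.88196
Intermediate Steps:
Y(L) = 123/176
Z = 4340389/4921312 (Z = (-24662 + 123/176)/(-28124 + 162) = -4340389/176/(-27962) = -4340389/176*(-1/27962) = 4340389/4921312 ≈ 0.88196)
r = 4340389/4921312 ≈ 0.88196
-r = -1*4340389/4921312 = -4340389/4921312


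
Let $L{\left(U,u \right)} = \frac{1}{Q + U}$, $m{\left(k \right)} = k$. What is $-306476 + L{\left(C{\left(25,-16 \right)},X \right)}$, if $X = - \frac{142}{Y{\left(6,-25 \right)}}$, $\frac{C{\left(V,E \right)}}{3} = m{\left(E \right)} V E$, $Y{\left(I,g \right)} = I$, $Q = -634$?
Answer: $- \frac{5690033415}{18566} \approx -3.0648 \cdot 10^{5}$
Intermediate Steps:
$C{\left(V,E \right)} = 3 V E^{2}$ ($C{\left(V,E \right)} = 3 E V E = 3 V E^{2}$)
$X = - \frac{71}{3}$ ($X = - \frac{142}{6} = \left(-142\right) \frac{1}{6} = - \frac{71}{3} \approx -23.667$)
$L{\left(U,u \right)} = \frac{1}{-634 + U}$
$-306476 + L{\left(C{\left(25,-16 \right)},X \right)} = -306476 + \frac{1}{-634 + 3 \cdot 25 \left(-16\right)^{2}} = -306476 + \frac{1}{-634 + 3 \cdot 25 \cdot 256} = -306476 + \frac{1}{-634 + 19200} = -306476 + \frac{1}{18566} = - \frac{5690033415}{18566}$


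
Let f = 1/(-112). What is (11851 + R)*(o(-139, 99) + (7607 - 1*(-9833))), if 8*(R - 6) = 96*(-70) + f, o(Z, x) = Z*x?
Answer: 36316258849/896 ≈ 4.0532e+7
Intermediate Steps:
f = -1/112 ≈ -0.0089286
R = -747265/896 (R = 6 + (96*(-70) - 1/112)/8 = 6 + (-6720 - 1/112)/8 = 6 + (⅛)*(-752641/112) = 6 - 752641/896 = -747265/896 ≈ -834.00)
(11851 + R)*(o(-139, 99) + (7607 - 1*(-9833))) = (11851 - 747265/896)*(-139*99 + (7607 - 1*(-9833))) = 9871231*(-13761 + (7607 + 9833))/896 = 9871231*(-13761 + 17440)/896 = (9871231/896)*3679 = 36316258849/896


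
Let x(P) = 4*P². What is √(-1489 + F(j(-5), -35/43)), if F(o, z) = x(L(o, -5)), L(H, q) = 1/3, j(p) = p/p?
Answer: I*√13397/3 ≈ 38.582*I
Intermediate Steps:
j(p) = 1
L(H, q) = ⅓
F(o, z) = 4/9 (F(o, z) = 4*(⅓)² = 4*(⅑) = 4/9)
√(-1489 + F(j(-5), -35/43)) = √(-1489 + 4/9) = √(-13397/9) = I*√13397/3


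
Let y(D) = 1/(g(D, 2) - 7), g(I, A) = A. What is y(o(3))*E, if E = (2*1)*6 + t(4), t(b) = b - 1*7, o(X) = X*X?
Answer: -9/5 ≈ -1.8000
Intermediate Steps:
o(X) = X²
y(D) = -⅕ (y(D) = 1/(2 - 7) = 1/(-5) = -⅕)
t(b) = -7 + b (t(b) = b - 7 = -7 + b)
E = 9 (E = (2*1)*6 + (-7 + 4) = 2*6 - 3 = 12 - 3 = 9)
y(o(3))*E = -⅕*9 = -9/5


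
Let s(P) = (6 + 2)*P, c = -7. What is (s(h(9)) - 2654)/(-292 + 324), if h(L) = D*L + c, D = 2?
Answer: -1283/16 ≈ -80.188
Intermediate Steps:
h(L) = -7 + 2*L (h(L) = 2*L - 7 = -7 + 2*L)
s(P) = 8*P
(s(h(9)) - 2654)/(-292 + 324) = (8*(-7 + 2*9) - 2654)/(-292 + 324) = (8*(-7 + 18) - 2654)/32 = (8*11 - 2654)*(1/32) = (88 - 2654)*(1/32) = -2566*1/32 = -1283/16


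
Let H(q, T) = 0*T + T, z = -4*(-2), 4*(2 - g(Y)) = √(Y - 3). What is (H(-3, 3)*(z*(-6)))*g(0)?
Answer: -288 + 36*I*√3 ≈ -288.0 + 62.354*I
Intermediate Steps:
g(Y) = 2 - √(-3 + Y)/4 (g(Y) = 2 - √(Y - 3)/4 = 2 - √(-3 + Y)/4)
z = 8
H(q, T) = T (H(q, T) = 0 + T = T)
(H(-3, 3)*(z*(-6)))*g(0) = (3*(8*(-6)))*(2 - √(-3 + 0)/4) = (3*(-48))*(2 - I*√3/4) = -144*(2 - I*√3/4) = -288 + 36*I*√3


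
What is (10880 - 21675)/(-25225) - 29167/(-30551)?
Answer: 213107124/154129795 ≈ 1.3826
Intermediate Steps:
(10880 - 21675)/(-25225) - 29167/(-30551) = -10795*(-1/25225) - 29167*(-1/30551) = 2159/5045 + 29167/30551 = 213107124/154129795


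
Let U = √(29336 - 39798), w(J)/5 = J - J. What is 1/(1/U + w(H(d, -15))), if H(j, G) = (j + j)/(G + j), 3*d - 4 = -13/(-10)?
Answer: I*√10462 ≈ 102.28*I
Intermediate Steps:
d = 53/30 (d = 4/3 + (-13/(-10))/3 = 4/3 + (-13*(-⅒))/3 = 4/3 + (⅓)*(13/10) = 4/3 + 13/30 = 53/30 ≈ 1.7667)
H(j, G) = 2*j/(G + j) (H(j, G) = (2*j)/(G + j) = 2*j/(G + j))
w(J) = 0 (w(J) = 5*(J - J) = 5*0 = 0)
U = I*√10462 (U = √(-10462) = I*√10462 ≈ 102.28*I)
1/(1/U + w(H(d, -15))) = 1/(1/(I*√10462) + 0) = 1/(-I*√10462/10462 + 0) = 1/(-I*√10462/10462) = I*√10462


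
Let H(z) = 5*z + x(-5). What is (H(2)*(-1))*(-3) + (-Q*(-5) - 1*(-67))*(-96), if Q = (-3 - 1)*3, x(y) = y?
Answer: -657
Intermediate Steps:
H(z) = -5 + 5*z (H(z) = 5*z - 5 = -5 + 5*z)
Q = -12 (Q = -4*3 = -12)
(H(2)*(-1))*(-3) + (-Q*(-5) - 1*(-67))*(-96) = ((-5 + 5*2)*(-1))*(-3) + (-1*(-12)*(-5) - 1*(-67))*(-96) = ((-5 + 10)*(-1))*(-3) + (12*(-5) + 67)*(-96) = (5*(-1))*(-3) + (-60 + 67)*(-96) = -5*(-3) + 7*(-96) = 15 - 672 = -657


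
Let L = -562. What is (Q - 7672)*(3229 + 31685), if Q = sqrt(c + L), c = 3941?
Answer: -267860208 + 34914*sqrt(3379) ≈ -2.6583e+8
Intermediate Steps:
Q = sqrt(3379) (Q = sqrt(3941 - 562) = sqrt(3379) ≈ 58.129)
(Q - 7672)*(3229 + 31685) = (sqrt(3379) - 7672)*(3229 + 31685) = (-7672 + sqrt(3379))*34914 = -267860208 + 34914*sqrt(3379)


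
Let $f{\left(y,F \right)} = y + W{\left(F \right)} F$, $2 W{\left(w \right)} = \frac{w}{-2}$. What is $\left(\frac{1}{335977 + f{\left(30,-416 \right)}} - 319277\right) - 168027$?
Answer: $- \frac{142654834871}{292743} \approx -4.873 \cdot 10^{5}$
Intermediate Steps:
$W{\left(w \right)} = - \frac{w}{4}$ ($W{\left(w \right)} = \frac{w \frac{1}{-2}}{2} = \frac{w \left(- \frac{1}{2}\right)}{2} = \frac{\left(- \frac{1}{2}\right) w}{2} = - \frac{w}{4}$)
$f{\left(y,F \right)} = y - \frac{F^{2}}{4}$ ($f{\left(y,F \right)} = y + - \frac{F}{4} F = y - \frac{F^{2}}{4}$)
$\left(\frac{1}{335977 + f{\left(30,-416 \right)}} - 319277\right) - 168027 = \left(\frac{1}{335977 + \left(30 - \frac{\left(-416\right)^{2}}{4}\right)} - 319277\right) - 168027 = \left(\frac{1}{335977 + \left(30 - 43264\right)} - 319277\right) - 168027 = \left(\frac{1}{335977 - 43234} - 319277\right) - 168027 = \left(\frac{1}{292743} - 319277\right) - 168027 = - \frac{93466106810}{292743} - 168027 = - \frac{142654834871}{292743}$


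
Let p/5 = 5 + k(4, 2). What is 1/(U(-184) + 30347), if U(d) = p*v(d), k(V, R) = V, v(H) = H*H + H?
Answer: 1/1545587 ≈ 6.4700e-7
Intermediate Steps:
v(H) = H + H**2 (v(H) = H**2 + H = H + H**2)
p = 45 (p = 5*(5 + 4) = 5*9 = 45)
U(d) = 45*d*(1 + d) (U(d) = 45*(d*(1 + d)) = 45*d*(1 + d))
1/(U(-184) + 30347) = 1/(45*(-184)*(1 - 184) + 30347) = 1/(45*(-184)*(-183) + 30347) = 1/(1515240 + 30347) = 1/1545587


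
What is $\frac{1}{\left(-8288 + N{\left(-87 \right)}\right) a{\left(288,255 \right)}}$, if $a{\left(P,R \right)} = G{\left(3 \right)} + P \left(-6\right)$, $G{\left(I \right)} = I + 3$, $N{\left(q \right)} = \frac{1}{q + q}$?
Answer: $\frac{29}{413886431} \approx 7.0067 \cdot 10^{-8}$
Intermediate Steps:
$N{\left(q \right)} = \frac{1}{2 q}$
$G{\left(I \right)} = 3 + I$
$a{\left(P,R \right)} = 6 - 6 P$ ($a{\left(P,R \right)} = \left(3 + 3\right) + P \left(-6\right) = 6 - 6 P$)
$\frac{1}{\left(-8288 + N{\left(-87 \right)}\right) a{\left(288,255 \right)}} = \frac{1}{\left(-8288 + \frac{1}{2 \left(-87\right)}\right) \left(6 - 1728\right)} = \frac{1}{\left(-8288 + \frac{1}{2} \left(- \frac{1}{87}\right)\right) \left(6 - 1728\right)} = \frac{1}{\left(-8288 - \frac{1}{174}\right) \left(-1722\right)} = \frac{1}{- \frac{1442113}{174}} \left(- \frac{1}{1722}\right) = \left(- \frac{174}{1442113}\right) \left(- \frac{1}{1722}\right) = \frac{29}{413886431}$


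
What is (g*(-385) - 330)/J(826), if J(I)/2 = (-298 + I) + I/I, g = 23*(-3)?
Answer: 26235/1058 ≈ 24.797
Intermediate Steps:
g = -69
J(I) = -594 + 2*I (J(I) = 2*((-298 + I) + I/I) = 2*((-298 + I) + 1) = 2*(-297 + I) = -594 + 2*I)
(g*(-385) - 330)/J(826) = (-69*(-385) - 330)/(-594 + 2*826) = (26565 - 330)/(-594 + 1652) = 26235/1058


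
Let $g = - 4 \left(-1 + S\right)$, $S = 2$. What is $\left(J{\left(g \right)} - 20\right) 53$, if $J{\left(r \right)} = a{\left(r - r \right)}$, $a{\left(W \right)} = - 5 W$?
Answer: $-1060$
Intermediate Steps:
$g = -4$ ($g = - 4 \left(-1 + 2\right) = \left(-4\right) 1 = -4$)
$J{\left(r \right)} = 0$ ($J{\left(r \right)} = - 5 \left(r - r\right) = \left(-5\right) 0 = 0$)
$\left(J{\left(g \right)} - 20\right) 53 = \left(0 - 20\right) 53 = \left(-20\right) 53 = -1060$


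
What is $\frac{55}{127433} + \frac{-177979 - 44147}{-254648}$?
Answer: $\frac{14160094099}{16225279292} \approx 0.87272$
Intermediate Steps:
$\frac{55}{127433} + \frac{-177979 - 44147}{-254648} = 55 \cdot \frac{1}{127433} + \left(-177979 - 44147\right) \left(- \frac{1}{254648}\right) = \frac{55}{127433} - - \frac{111063}{127324} = \frac{55}{127433} + \frac{111063}{127324} = \frac{14160094099}{16225279292}$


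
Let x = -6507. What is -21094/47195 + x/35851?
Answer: -1063338859/1691987945 ≈ -0.62846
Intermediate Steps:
-21094/47195 + x/35851 = -21094/47195 - 6507/35851 = -1063338859/1691987945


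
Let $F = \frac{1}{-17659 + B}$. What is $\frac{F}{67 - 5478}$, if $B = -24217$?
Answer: $\frac{1}{226591036} \approx 4.4132 \cdot 10^{-9}$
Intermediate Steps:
$F = - \frac{1}{41876}$ ($F = \frac{1}{-17659 - 24217} = \frac{1}{-41876} = - \frac{1}{41876} \approx -2.388 \cdot 10^{-5}$)
$\frac{F}{67 - 5478} = - \frac{1}{41876 \left(67 - 5478\right)} = - \frac{1}{41876 \left(-5411\right)} = \left(- \frac{1}{41876}\right) \left(- \frac{1}{5411}\right) = \frac{1}{226591036}$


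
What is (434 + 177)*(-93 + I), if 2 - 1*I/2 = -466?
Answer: 515073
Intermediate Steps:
I = 936 (I = 4 - 2*(-466) = 4 + 932 = 936)
(434 + 177)*(-93 + I) = (434 + 177)*(-93 + 936) = 611*843 = 515073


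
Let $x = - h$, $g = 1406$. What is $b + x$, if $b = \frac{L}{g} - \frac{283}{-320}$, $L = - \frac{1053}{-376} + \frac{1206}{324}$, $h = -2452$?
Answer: $\frac{233412209047}{95158080} \approx 2452.9$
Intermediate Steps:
$x = 2452$ ($x = \left(-1\right) \left(-2452\right) = 2452$)
$L = \frac{22073}{3384}$ ($L = \left(-1053\right) \left(- \frac{1}{376}\right) + 1206 \cdot \frac{1}{324} = \frac{1053}{376} + \frac{67}{18} = \frac{22073}{3384} \approx 6.5228$)
$b = \frac{84596887}{95158080}$ ($b = \frac{22073}{3384 \cdot 1406} - \frac{283}{-320} = \frac{22073}{3384} \cdot \frac{1}{1406} - - \frac{283}{320} = \frac{22073}{4757904} + \frac{283}{320} = \frac{84596887}{95158080} \approx 0.88901$)
$b + x = \frac{84596887}{95158080} + 2452 = \frac{233412209047}{95158080}$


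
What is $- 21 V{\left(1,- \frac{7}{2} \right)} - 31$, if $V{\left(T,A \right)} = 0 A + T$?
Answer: $-52$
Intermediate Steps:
$V{\left(T,A \right)} = T$ ($V{\left(T,A \right)} = 0 + T = T$)
$- 21 V{\left(1,- \frac{7}{2} \right)} - 31 = \left(-21\right) 1 - 31 = -21 - 31 = -52$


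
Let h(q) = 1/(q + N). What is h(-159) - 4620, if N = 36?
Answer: -568261/123 ≈ -4620.0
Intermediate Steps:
h(q) = 1/(36 + q) (h(q) = 1/(q + 36) = 1/(36 + q))
h(-159) - 4620 = 1/(36 - 159) - 4620 = 1/(-123) - 4620 = -1/123 - 4620 = -568261/123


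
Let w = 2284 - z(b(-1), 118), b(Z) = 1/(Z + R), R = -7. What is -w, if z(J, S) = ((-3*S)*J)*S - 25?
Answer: 5825/2 ≈ 2912.5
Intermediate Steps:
b(Z) = 1/(-7 + Z) (b(Z) = 1/(Z - 7) = 1/(-7 + Z))
z(J, S) = -25 - 3*J*S² (z(J, S) = (-3*J*S)*S - 25 = -3*J*S² - 25 = -25 - 3*J*S²)
w = -5825/2 (w = 2284 - (-25 - 3*118²/(-7 - 1)) = 2284 - (-25 - 3*13924/(-8)) = 2284 - (-25 - 3*(-⅛)*13924) = 2284 - (-25 + 10443/2) = 2284 - 1*10393/2 = 2284 - 10393/2 = -5825/2 ≈ -2912.5)
-w = -1*(-5825/2) = 5825/2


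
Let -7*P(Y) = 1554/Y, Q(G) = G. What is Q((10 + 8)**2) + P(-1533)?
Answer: 165638/511 ≈ 324.15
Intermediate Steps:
P(Y) = -222/Y
Q((10 + 8)**2) + P(-1533) = (10 + 8)**2 - 222/(-1533) = 18**2 - 222*(-1/1533) = 324 + 74/511 = 165638/511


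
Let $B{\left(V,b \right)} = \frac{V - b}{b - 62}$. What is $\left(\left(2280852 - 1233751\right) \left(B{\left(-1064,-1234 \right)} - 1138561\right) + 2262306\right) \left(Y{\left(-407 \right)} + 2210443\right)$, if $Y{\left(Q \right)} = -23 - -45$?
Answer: $- \frac{1707665295419075565625}{648} \approx -2.6353 \cdot 10^{18}$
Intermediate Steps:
$Y{\left(Q \right)} = 22$ ($Y{\left(Q \right)} = -23 + 45 = 22$)
$B{\left(V,b \right)} = \frac{V - b}{-62 + b}$
$\left(\left(2280852 - 1233751\right) \left(B{\left(-1064,-1234 \right)} - 1138561\right) + 2262306\right) \left(Y{\left(-407 \right)} + 2210443\right) = \left(\left(2280852 - 1233751\right) \left(\frac{-1064 - -1234}{-62 - 1234} - 1138561\right) + 2262306\right) \left(22 + 2210443\right) = \left(1047101 \left(\frac{-1064 + 1234}{-1296} - 1138561\right) + 2262306\right) 2210465 = \left(1047101 \left(\left(- \frac{1}{1296}\right) 170 - 1138561\right) + 2262306\right) 2210465 = \left(1047101 \left(- \frac{85}{648} - 1138561\right) + 2262306\right) 2210465 = \left(1047101 \left(- \frac{737787613}{648}\right) + 2262306\right) 2210465 = \left(- \frac{772538147359913}{648} + 2262306\right) 2210465 = \left(- \frac{772536681385625}{648}\right) 2210465 = - \frac{1707665295419075565625}{648}$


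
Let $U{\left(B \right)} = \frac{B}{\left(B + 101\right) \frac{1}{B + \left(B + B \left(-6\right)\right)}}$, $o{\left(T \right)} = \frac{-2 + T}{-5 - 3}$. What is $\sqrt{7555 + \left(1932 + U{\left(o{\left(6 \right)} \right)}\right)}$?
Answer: $\frac{\sqrt{383283885}}{201} \approx 97.401$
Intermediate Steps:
$o{\left(T \right)} = \frac{1}{4} - \frac{T}{8}$ ($o{\left(T \right)} = \frac{-2 + T}{-8} = \left(-2 + T\right) \left(- \frac{1}{8}\right) = \frac{1}{4} - \frac{T}{8}$)
$U{\left(B \right)} = - \frac{4 B^{2}}{101 + B}$ ($U{\left(B \right)} = \frac{B}{\left(101 + B\right) \frac{1}{B + \left(B - 6 B\right)}} = \frac{B}{\left(101 + B\right) \frac{1}{B - 5 B}} = \frac{B}{\left(101 + B\right) \frac{1}{\left(-4\right) B}} = \frac{B}{\left(101 + B\right) \left(- \frac{1}{4 B}\right)} = \frac{B}{\left(- \frac{1}{4}\right) \frac{1}{B} \left(101 + B\right)} = B \left(- \frac{4 B}{101 + B}\right) = - \frac{4 B^{2}}{101 + B}$)
$\sqrt{7555 + \left(1932 + U{\left(o{\left(6 \right)} \right)}\right)} = \sqrt{7555 + \left(1932 - \frac{4 \left(\frac{1}{4} - \frac{3}{4}\right)^{2}}{101 + \left(\frac{1}{4} - \frac{3}{4}\right)}\right)} = \sqrt{7555 + \left(1932 - \frac{4 \left(- \frac{1}{2}\right)^{2}}{101 - \frac{1}{2}}\right)} = \sqrt{7555 + \left(1932 - 1 \frac{1}{\frac{201}{2}}\right)} = \sqrt{7555 + \left(1932 - 1 \cdot \frac{2}{201}\right)} = \sqrt{7555 + \left(1932 - \frac{2}{201}\right)} = \sqrt{7555 + \frac{388330}{201}} = \sqrt{\frac{1906885}{201}} = \frac{\sqrt{383283885}}{201}$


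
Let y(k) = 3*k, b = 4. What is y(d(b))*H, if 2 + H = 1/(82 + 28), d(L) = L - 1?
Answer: -1971/110 ≈ -17.918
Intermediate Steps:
d(L) = -1 + L
H = -219/110 (H = -2 + 1/(82 + 28) = -2 + 1/110 = -219/110 ≈ -1.9909)
y(d(b))*H = (3*(-1 + 4))*(-219/110) = (3*3)*(-219/110) = 9*(-219/110) = -1971/110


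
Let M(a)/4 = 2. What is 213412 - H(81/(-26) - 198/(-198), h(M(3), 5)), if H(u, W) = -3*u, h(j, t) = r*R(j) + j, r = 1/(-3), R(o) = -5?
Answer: 5548547/26 ≈ 2.1341e+5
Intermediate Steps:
M(a) = 8 (M(a) = 4*2 = 8)
r = -⅓ ≈ -0.33333
h(j, t) = 5/3 + j (h(j, t) = -⅓*(-5) + j = 5/3 + j)
213412 - H(81/(-26) - 198/(-198), h(M(3), 5)) = 213412 - (-3)*(81/(-26) - 198/(-198)) = 213412 - (-3)*(81*(-1/26) - 198*(-1/198)) = 213412 - (-3)*(-81/26 + 1) = 213412 - (-3)*(-55)/26 = 213412 - 1*165/26 = 213412 - 165/26 = 5548547/26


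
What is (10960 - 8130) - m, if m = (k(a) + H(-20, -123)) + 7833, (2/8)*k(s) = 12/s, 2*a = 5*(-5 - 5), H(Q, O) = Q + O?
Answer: -121452/25 ≈ -4858.1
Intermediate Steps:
H(Q, O) = O + Q
a = -25 (a = (5*(-5 - 5))/2 = (5*(-10))/2 = (½)*(-50) = -25)
k(s) = 48/s (k(s) = 4*(12/s) = 48/s)
m = 192202/25 (m = (48/(-25) + (-123 - 20)) + 7833 = (48*(-1/25) - 143) + 7833 = (-48/25 - 143) + 7833 = -3623/25 + 7833 = 192202/25 ≈ 7688.1)
(10960 - 8130) - m = (10960 - 8130) - 1*192202/25 = 2830 - 192202/25 = -121452/25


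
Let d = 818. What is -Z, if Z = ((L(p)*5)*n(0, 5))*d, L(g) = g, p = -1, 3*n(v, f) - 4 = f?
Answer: 12270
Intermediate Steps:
n(v, f) = 4/3 + f/3
Z = -12270 (Z = ((-1*5)*(4/3 + (⅓)*5))*818 = -5*(4/3 + 5/3)*818 = -5*3*818 = -15*818 = -12270)
-Z = -1*(-12270) = 12270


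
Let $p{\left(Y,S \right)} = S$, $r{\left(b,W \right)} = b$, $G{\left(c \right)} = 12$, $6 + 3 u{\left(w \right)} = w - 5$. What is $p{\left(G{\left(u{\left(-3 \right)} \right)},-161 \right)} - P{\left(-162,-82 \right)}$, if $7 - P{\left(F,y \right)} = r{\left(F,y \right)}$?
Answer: $-330$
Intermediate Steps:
$u{\left(w \right)} = - \frac{11}{3} + \frac{w}{3}$ ($u{\left(w \right)} = -2 + \frac{w - 5}{3} = -2 + \frac{-5 + w}{3} = -2 + \left(- \frac{5}{3} + \frac{w}{3}\right) = - \frac{11}{3} + \frac{w}{3}$)
$P{\left(F,y \right)} = 7 - F$
$p{\left(G{\left(u{\left(-3 \right)} \right)},-161 \right)} - P{\left(-162,-82 \right)} = -161 - \left(7 - -162\right) = -161 - \left(7 + 162\right) = -161 - 169 = -330$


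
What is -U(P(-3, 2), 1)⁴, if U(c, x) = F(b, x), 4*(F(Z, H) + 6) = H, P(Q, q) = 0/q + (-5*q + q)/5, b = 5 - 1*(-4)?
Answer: -279841/256 ≈ -1093.1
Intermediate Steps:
b = 9 (b = 5 + 4 = 9)
P(Q, q) = -4*q/5 (P(Q, q) = 0 - 4*q*(⅕) = 0 - 4*q/5 = -4*q/5)
F(Z, H) = -6 + H/4
U(c, x) = -6 + x/4
-U(P(-3, 2), 1)⁴ = -(-6 + (¼)*1)⁴ = -(-6 + ¼)⁴ = -(-23/4)⁴ = -1*279841/256 = -279841/256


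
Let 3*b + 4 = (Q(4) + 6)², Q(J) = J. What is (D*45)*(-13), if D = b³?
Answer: -19169280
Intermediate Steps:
b = 32 (b = -4/3 + (4 + 6)²/3 = -4/3 + (⅓)*10² = -4/3 + (⅓)*100 = -4/3 + 100/3 = 32)
D = 32768 (D = 32³ = 32768)
(D*45)*(-13) = (32768*45)*(-13) = 1474560*(-13) = -19169280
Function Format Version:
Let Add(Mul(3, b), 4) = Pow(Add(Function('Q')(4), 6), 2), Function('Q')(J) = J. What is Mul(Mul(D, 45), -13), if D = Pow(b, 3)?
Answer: -19169280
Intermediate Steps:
b = 32 (b = Add(Rational(-4, 3), Mul(Rational(1, 3), Pow(Add(4, 6), 2))) = Add(Rational(-4, 3), Mul(Rational(1, 3), Pow(10, 2))) = Add(Rational(-4, 3), Mul(Rational(1, 3), 100)) = Add(Rational(-4, 3), Rational(100, 3)) = 32)
D = 32768 (D = Pow(32, 3) = 32768)
Mul(Mul(D, 45), -13) = Mul(Mul(32768, 45), -13) = Mul(1474560, -13) = -19169280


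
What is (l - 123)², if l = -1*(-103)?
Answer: 400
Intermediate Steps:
l = 103
(l - 123)² = (103 - 123)² = (-20)² = 400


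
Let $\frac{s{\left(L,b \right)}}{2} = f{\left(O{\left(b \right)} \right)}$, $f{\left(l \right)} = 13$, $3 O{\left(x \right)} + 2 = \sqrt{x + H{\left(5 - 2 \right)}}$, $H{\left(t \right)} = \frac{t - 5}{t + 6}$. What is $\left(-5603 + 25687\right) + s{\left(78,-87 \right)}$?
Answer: $20110$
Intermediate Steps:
$H{\left(t \right)} = \frac{-5 + t}{6 + t}$
$O{\left(x \right)} = - \frac{2}{3} + \frac{\sqrt{- \frac{2}{9} + x}}{3}$ ($O{\left(x \right)} = - \frac{2}{3} + \frac{\sqrt{x + \frac{-5 + \left(5 - 2\right)}{6 + \left(5 - 2\right)}}}{3} = - \frac{2}{3} + \frac{\sqrt{x + \frac{-5 + 3}{6 + 3}}}{3} = - \frac{2}{3} + \frac{\sqrt{x + \frac{1}{9} \left(-2\right)}}{3} = - \frac{2}{3} + \frac{\sqrt{x - \frac{2}{9}}}{3} = - \frac{2}{3} + \frac{\sqrt{- \frac{2}{9} + x}}{3}$)
$s{\left(L,b \right)} = 26$ ($s{\left(L,b \right)} = 2 \cdot 13 = 26$)
$\left(-5603 + 25687\right) + s{\left(78,-87 \right)} = \left(-5603 + 25687\right) + 26 = 20084 + 26 = 20110$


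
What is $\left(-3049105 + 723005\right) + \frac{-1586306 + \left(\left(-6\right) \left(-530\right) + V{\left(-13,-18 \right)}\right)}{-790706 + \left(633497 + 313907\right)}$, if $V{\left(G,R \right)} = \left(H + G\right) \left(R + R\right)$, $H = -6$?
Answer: $- \frac{182248400121}{78349} \approx -2.3261 \cdot 10^{6}$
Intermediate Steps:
$V{\left(G,R \right)} = 2 R \left(-6 + G\right)$ ($V{\left(G,R \right)} = \left(-6 + G\right) \left(R + R\right) = \left(-6 + G\right) 2 R = 2 R \left(-6 + G\right)$)
$\left(-3049105 + 723005\right) + \frac{-1586306 + \left(\left(-6\right) \left(-530\right) + V{\left(-13,-18 \right)}\right)}{-790706 + \left(633497 + 313907\right)} = \left(-3049105 + 723005\right) + \frac{-1586306 + \left(\left(-6\right) \left(-530\right) + 2 \left(-18\right) \left(-6 - 13\right)\right)}{-790706 + \left(633497 + 313907\right)} = -2326100 + \frac{-1586306 + \left(3180 + 2 \left(-18\right) \left(-19\right)\right)}{-790706 + 947404} = -2326100 + \frac{-1586306 + \left(3180 + 684\right)}{156698} = -2326100 + \left(-1586306 + 3864\right) \frac{1}{156698} = -2326100 - \frac{791221}{78349} = - \frac{182248400121}{78349}$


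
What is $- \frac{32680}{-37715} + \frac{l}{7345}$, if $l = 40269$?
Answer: $\frac{18513473}{2915965} \approx 6.349$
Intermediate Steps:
$- \frac{32680}{-37715} + \frac{l}{7345} = - \frac{32680}{-37715} + \frac{40269}{7345} = \left(-32680\right) \left(- \frac{1}{37715}\right) + 40269 \cdot \frac{1}{7345} = \frac{344}{397} + \frac{40269}{7345} = \frac{18513473}{2915965}$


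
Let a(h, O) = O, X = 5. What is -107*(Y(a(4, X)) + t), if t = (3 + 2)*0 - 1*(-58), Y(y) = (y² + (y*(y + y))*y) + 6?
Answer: -36273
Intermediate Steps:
Y(y) = 6 + y² + 2*y³ (Y(y) = (y² + (y*(2*y))*y) + 6 = (y² + (2*y²)*y) + 6 = (y² + 2*y³) + 6 = 6 + y² + 2*y³)
t = 58 (t = 5*0 + 58 = 0 + 58 = 58)
-107*(Y(a(4, X)) + t) = -107*((6 + 5² + 2*5³) + 58) = -107*((6 + 25 + 2*125) + 58) = -107*((6 + 25 + 250) + 58) = -107*(281 + 58) = -107*339 = -36273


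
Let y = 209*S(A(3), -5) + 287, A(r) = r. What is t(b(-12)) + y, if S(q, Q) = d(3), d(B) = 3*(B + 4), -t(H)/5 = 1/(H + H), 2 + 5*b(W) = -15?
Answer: 159009/34 ≈ 4676.7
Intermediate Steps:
b(W) = -17/5 (b(W) = -⅖ + (⅕)*(-15) = -⅖ - 3 = -17/5)
t(H) = -5/(2*H) (t(H) = -5/(H + H) = -5*1/(2*H) = -5/(2*H))
d(B) = 12 + 3*B (d(B) = 3*(4 + B) = 12 + 3*B)
S(q, Q) = 21 (S(q, Q) = 12 + 3*3 = 12 + 9 = 21)
y = 4676 (y = 209*21 + 287 = 4389 + 287 = 4676)
t(b(-12)) + y = -5/(2*(-17/5)) + 4676 = -5/2*(-5/17) + 4676 = 25/34 + 4676 = 159009/34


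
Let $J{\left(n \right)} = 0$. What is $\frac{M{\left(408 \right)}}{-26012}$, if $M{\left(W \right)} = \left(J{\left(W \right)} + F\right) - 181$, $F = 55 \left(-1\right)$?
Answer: $\frac{59}{6503} \approx 0.0090727$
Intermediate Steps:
$F = -55$
$M{\left(W \right)} = -236$ ($M{\left(W \right)} = \left(0 - 55\right) - 181 = -55 - 181 = -236$)
$\frac{M{\left(408 \right)}}{-26012} = - \frac{236}{-26012} = \left(-236\right) \left(- \frac{1}{26012}\right) = \frac{59}{6503}$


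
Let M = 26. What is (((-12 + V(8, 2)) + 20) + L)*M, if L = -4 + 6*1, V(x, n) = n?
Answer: 312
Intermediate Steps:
L = 2 (L = -4 + 6 = 2)
(((-12 + V(8, 2)) + 20) + L)*M = (((-12 + 2) + 20) + 2)*26 = ((-10 + 20) + 2)*26 = (10 + 2)*26 = 12*26 = 312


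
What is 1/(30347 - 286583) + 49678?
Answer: 12729292007/256236 ≈ 49678.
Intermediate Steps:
1/(30347 - 286583) + 49678 = 1/(-256236) + 49678 = -1/256236 + 49678 = 12729292007/256236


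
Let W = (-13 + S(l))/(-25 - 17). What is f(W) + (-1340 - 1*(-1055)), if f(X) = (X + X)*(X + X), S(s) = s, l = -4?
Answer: -125396/441 ≈ -284.34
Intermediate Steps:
W = 17/42 (W = (-13 - 4)/(-25 - 17) = -17/(-42) = -17*(-1/42) = 17/42 ≈ 0.40476)
f(X) = 4*X² (f(X) = (2*X)*(2*X) = 4*X²)
f(W) + (-1340 - 1*(-1055)) = 4*(17/42)² + (-1340 - 1*(-1055)) = 4*(289/1764) + (-1340 + 1055) = 289/441 - 285 = -125396/441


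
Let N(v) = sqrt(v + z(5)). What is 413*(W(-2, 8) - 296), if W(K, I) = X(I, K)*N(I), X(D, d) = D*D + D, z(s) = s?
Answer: -122248 + 29736*sqrt(13) ≈ -15033.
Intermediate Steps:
N(v) = sqrt(5 + v) (N(v) = sqrt(v + 5) = sqrt(5 + v))
X(D, d) = D + D**2 (X(D, d) = D**2 + D = D + D**2)
W(K, I) = I*sqrt(5 + I)*(1 + I) (W(K, I) = (I*(1 + I))*sqrt(5 + I) = I*sqrt(5 + I)*(1 + I))
413*(W(-2, 8) - 296) = 413*(8*sqrt(5 + 8)*(1 + 8) - 296) = 413*(8*sqrt(13)*9 - 296) = 413*(72*sqrt(13) - 296) = 413*(-296 + 72*sqrt(13)) = -122248 + 29736*sqrt(13)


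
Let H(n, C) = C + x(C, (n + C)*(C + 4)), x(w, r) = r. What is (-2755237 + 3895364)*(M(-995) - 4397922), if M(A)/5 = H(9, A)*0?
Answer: -5014189616094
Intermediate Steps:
H(n, C) = C + (4 + C)*(C + n) (H(n, C) = C + (n + C)*(C + 4) = C + (C + n)*(4 + C) = C + (4 + C)*(C + n))
M(A) = 0 (M(A) = 5*((A**2 + 4*9 + 5*A + A*9)*0) = 5*((A**2 + 36 + 5*A + 9*A)*0) = 5*((36 + A**2 + 14*A)*0) = 5*0 = 0)
(-2755237 + 3895364)*(M(-995) - 4397922) = (-2755237 + 3895364)*(0 - 4397922) = 1140127*(-4397922) = -5014189616094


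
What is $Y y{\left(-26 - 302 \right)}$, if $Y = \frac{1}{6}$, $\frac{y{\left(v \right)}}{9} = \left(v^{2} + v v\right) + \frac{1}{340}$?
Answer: $\frac{219471363}{680} \approx 3.2275 \cdot 10^{5}$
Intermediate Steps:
$y{\left(v \right)} = \frac{9}{340} + 18 v^{2}$ ($y{\left(v \right)} = 9 \left(\left(v^{2} + v v\right) + \frac{1}{340}\right) = 9 \left(\left(v^{2} + v^{2}\right) + \frac{1}{340}\right) = 9 \left(2 v^{2} + \frac{1}{340}\right) = 9 \left(\frac{1}{340} + 2 v^{2}\right) = \frac{9}{340} + 18 v^{2}$)
$Y = \frac{1}{6} \approx 0.16667$
$Y y{\left(-26 - 302 \right)} = \frac{\frac{9}{340} + 18 \left(-26 - 302\right)^{2}}{6} = \frac{\frac{9}{340} + 18 \left(-328\right)^{2}}{6} = \frac{\frac{9}{340} + 18 \cdot 107584}{6} = \frac{\frac{9}{340} + 1936512}{6} = \frac{1}{6} \cdot \frac{658414089}{340} = \frac{219471363}{680}$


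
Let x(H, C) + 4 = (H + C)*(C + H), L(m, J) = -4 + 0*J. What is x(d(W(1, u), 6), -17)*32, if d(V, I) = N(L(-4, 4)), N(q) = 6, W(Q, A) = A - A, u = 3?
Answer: 3744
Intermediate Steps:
W(Q, A) = 0
L(m, J) = -4 (L(m, J) = -4 + 0 = -4)
d(V, I) = 6
x(H, C) = -4 + (C + H)² (x(H, C) = -4 + (H + C)*(C + H) = -4 + (C + H)*(C + H) = -4 + (C + H)²)
x(d(W(1, u), 6), -17)*32 = (-4 + (-17 + 6)²)*32 = (-4 + (-11)²)*32 = (-4 + 121)*32 = 117*32 = 3744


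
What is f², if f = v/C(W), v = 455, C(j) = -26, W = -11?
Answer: 1225/4 ≈ 306.25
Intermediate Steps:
f = -35/2 (f = 455/(-26) = 455*(-1/26) = -35/2 ≈ -17.500)
f² = (-35/2)² = 1225/4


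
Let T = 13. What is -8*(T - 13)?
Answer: 0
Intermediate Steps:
-8*(T - 13) = -8*(13 - 13) = -8*0 = 0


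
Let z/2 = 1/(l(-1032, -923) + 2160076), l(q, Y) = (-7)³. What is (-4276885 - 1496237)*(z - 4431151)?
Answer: 18416457472656206694/719911 ≈ 2.5582e+13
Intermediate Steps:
l(q, Y) = -343
z = 2/2159733 (z = 2/(-343 + 2160076) = 2/2159733 ≈ 9.2604e-7)
(-4276885 - 1496237)*(z - 4431151) = (-4276885 - 1496237)*(2/2159733 - 4431151) = -5773122*(-9570103042681/2159733) = 18416457472656206694/719911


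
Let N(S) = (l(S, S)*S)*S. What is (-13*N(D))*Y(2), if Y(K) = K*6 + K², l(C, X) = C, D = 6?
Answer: -44928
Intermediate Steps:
Y(K) = K² + 6*K (Y(K) = 6*K + K² = K² + 6*K)
N(S) = S³ (N(S) = (S*S)*S = S²*S = S³)
(-13*N(D))*Y(2) = (-13*6³)*(2*(6 + 2)) = (-13*216)*(2*8) = -2808*16 = -44928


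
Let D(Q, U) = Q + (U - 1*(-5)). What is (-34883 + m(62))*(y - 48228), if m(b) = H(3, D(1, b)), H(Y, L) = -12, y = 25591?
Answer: 789918115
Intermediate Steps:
D(Q, U) = 5 + Q + U (D(Q, U) = Q + (U + 5) = Q + (5 + U) = 5 + Q + U)
m(b) = -12
(-34883 + m(62))*(y - 48228) = (-34883 - 12)*(25591 - 48228) = -34895*(-22637) = 789918115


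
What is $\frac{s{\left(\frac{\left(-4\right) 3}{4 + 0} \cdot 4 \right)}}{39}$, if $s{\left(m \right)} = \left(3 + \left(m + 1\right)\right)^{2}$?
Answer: $\frac{64}{39} \approx 1.641$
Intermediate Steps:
$s{\left(m \right)} = \left(4 + m\right)^{2}$ ($s{\left(m \right)} = \left(3 + \left(1 + m\right)\right)^{2} = \left(4 + m\right)^{2}$)
$\frac{s{\left(\frac{\left(-4\right) 3}{4 + 0} \cdot 4 \right)}}{39} = \frac{\left(4 + \frac{\left(-4\right) 3}{4 + 0} \cdot 4\right)^{2}}{39} = \left(4 + \frac{1}{4} \left(-12\right) 4\right)^{2} \cdot \frac{1}{39} = \left(4 - 12\right)^{2} \cdot \frac{1}{39} = \left(-8\right)^{2} \cdot \frac{1}{39} = 64 \cdot \frac{1}{39} = \frac{64}{39}$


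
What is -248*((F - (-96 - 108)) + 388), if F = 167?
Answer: -188232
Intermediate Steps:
-248*((F - (-96 - 108)) + 388) = -248*((167 - (-96 - 108)) + 388) = -248*((167 - 1*(-204)) + 388) = -248*((167 + 204) + 388) = -248*(371 + 388) = -248*759 = -188232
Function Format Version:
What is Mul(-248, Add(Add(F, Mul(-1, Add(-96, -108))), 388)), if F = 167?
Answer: -188232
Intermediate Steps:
Mul(-248, Add(Add(F, Mul(-1, Add(-96, -108))), 388)) = Mul(-248, Add(Add(167, Mul(-1, Add(-96, -108))), 388)) = Mul(-248, Add(Add(167, Mul(-1, -204)), 388)) = Mul(-248, Add(Add(167, 204), 388)) = Mul(-248, Add(371, 388)) = Mul(-248, 759) = -188232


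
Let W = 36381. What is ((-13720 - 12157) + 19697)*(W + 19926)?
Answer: -347977260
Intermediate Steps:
((-13720 - 12157) + 19697)*(W + 19926) = ((-13720 - 12157) + 19697)*(36381 + 19926) = (-25877 + 19697)*56307 = -6180*56307 = -347977260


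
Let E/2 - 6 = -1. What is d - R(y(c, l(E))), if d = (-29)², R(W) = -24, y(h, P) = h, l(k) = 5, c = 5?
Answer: 865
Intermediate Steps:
E = 10 (E = 12 + 2*(-1) = 12 - 2 = 10)
d = 841
d - R(y(c, l(E))) = 841 - 1*(-24) = 841 + 24 = 865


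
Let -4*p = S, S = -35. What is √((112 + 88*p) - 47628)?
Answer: 21*I*√106 ≈ 216.21*I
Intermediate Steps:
p = 35/4 (p = -¼*(-35) = 35/4 ≈ 8.7500)
√((112 + 88*p) - 47628) = √((112 + 88*(35/4)) - 47628) = √((112 + 770) - 47628) = √(882 - 47628) = √(-46746) = 21*I*√106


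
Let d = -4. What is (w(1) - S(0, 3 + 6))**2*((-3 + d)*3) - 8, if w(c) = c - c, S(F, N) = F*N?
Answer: -8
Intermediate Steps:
w(c) = 0
(w(1) - S(0, 3 + 6))**2*((-3 + d)*3) - 8 = (0 - 0*(3 + 6))**2*((-3 - 4)*3) - 8 = (0 - 0*9)**2*(-7*3) - 8 = (0 - 1*0)**2*(-21) - 8 = (0 + 0)**2*(-21) - 8 = 0**2*(-21) - 8 = 0*(-21) - 8 = 0 - 8 = -8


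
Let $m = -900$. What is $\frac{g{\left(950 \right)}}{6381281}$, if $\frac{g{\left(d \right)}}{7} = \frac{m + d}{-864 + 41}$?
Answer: $- \frac{350}{5251794263} \approx -6.6644 \cdot 10^{-8}$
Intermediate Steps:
$g{\left(d \right)} = \frac{6300}{823} - \frac{7 d}{823}$ ($g{\left(d \right)} = 7 \frac{-900 + d}{-864 + 41} = 7 \frac{-900 + d}{-823} = 7 \left(-900 + d\right) \left(- \frac{1}{823}\right) = 7 \left(\frac{900}{823} - \frac{d}{823}\right) = \frac{6300}{823} - \frac{7 d}{823}$)
$\frac{g{\left(950 \right)}}{6381281} = \frac{\frac{6300}{823} - \frac{6650}{823}}{6381281} = \left(\frac{6300}{823} - \frac{6650}{823}\right) \frac{1}{6381281} = \left(- \frac{350}{823}\right) \frac{1}{6381281} = - \frac{350}{5251794263}$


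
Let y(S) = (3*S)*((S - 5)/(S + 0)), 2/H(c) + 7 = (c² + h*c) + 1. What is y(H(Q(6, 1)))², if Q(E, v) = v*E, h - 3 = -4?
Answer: 3481/16 ≈ 217.56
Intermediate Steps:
h = -1 (h = 3 - 4 = -1)
Q(E, v) = E*v
H(c) = 2/(-6 + c² - c) (H(c) = 2/(-7 + ((c² - c) + 1)) = 2/(-7 + (1 + c² - c)) = 2/(-6 + c² - c))
y(S) = -15 + 3*S (y(S) = (3*S)*((-5 + S)/S) = -15 + 3*S)
y(H(Q(6, 1)))² = (-15 + 3*(2/(-6 + (6*1)² - 6)))² = (-15 + 3*(2/(-6 + 6² - 1*6)))² = (-15 + 3*(2/(-6 + 36 - 6)))² = (-15 + 3*(2/24))² = (-15 + 3*(2*(1/24)))² = (-15 + 3*(1/12))² = (-15 + ¼)² = (-59/4)² = 3481/16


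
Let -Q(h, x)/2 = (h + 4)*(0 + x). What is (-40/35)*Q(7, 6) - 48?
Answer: 720/7 ≈ 102.86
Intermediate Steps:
Q(h, x) = -2*x*(4 + h) (Q(h, x) = -2*(h + 4)*(0 + x) = -2*(4 + h)*x = -2*x*(4 + h))
(-40/35)*Q(7, 6) - 48 = (-40/35)*(-2*6*(4 + 7)) - 48 = (-40*1/35)*(-2*6*11) - 48 = -8/7*(-132) - 48 = 1056/7 - 48 = 720/7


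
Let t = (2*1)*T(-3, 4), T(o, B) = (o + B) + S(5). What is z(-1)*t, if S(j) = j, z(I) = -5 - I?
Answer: -48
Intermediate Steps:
T(o, B) = 5 + B + o (T(o, B) = (o + B) + 5 = (B + o) + 5 = 5 + B + o)
t = 12 (t = (2*1)*(5 + 4 - 3) = 2*6 = 12)
z(-1)*t = (-5 - 1*(-1))*12 = (-5 + 1)*12 = -4*12 = -48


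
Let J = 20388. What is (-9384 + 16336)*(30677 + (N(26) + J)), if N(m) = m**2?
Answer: 359703432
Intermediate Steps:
(-9384 + 16336)*(30677 + (N(26) + J)) = (-9384 + 16336)*(30677 + (26**2 + 20388)) = 6952*(30677 + (676 + 20388)) = 6952*(30677 + 21064) = 6952*51741 = 359703432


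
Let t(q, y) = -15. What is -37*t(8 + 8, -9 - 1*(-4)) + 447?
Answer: 1002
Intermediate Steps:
-37*t(8 + 8, -9 - 1*(-4)) + 447 = -37*(-15) + 447 = 555 + 447 = 1002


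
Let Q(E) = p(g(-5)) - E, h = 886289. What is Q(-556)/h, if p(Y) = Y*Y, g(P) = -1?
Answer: 557/886289 ≈ 0.00062846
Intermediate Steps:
p(Y) = Y²
Q(E) = 1 - E (Q(E) = (-1)² - E = 1 - E)
Q(-556)/h = (1 - 1*(-556))/886289 = (1 + 556)*(1/886289) = 557*(1/886289) = 557/886289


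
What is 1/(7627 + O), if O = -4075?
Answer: 1/3552 ≈ 0.00028153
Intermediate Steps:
1/(7627 + O) = 1/(7627 - 4075) = 1/3552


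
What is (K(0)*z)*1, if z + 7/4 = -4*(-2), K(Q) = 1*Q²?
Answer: 0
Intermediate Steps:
K(Q) = Q²
z = 25/4 (z = -7/4 - 4*(-2) = -7/4 + 8 = 25/4 ≈ 6.2500)
(K(0)*z)*1 = (0²*(25/4))*1 = (0*(25/4))*1 = 0*1 = 0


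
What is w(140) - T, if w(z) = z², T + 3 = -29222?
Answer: 48825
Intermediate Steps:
T = -29225 (T = -3 - 29222 = -29225)
w(140) - T = 140² - 1*(-29225) = 19600 + 29225 = 48825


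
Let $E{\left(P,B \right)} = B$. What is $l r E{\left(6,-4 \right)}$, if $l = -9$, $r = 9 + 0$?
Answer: $324$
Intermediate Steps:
$r = 9$
$l r E{\left(6,-4 \right)} = \left(-9\right) 9 \left(-4\right) = \left(-81\right) \left(-4\right) = 324$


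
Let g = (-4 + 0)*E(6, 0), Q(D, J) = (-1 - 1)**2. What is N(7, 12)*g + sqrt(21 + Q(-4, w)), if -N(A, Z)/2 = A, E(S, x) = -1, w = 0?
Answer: -51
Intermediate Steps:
N(A, Z) = -2*A
Q(D, J) = 4 (Q(D, J) = (-2)**2 = 4)
g = 4 (g = (-4 + 0)*(-1) = -4*(-1) = 4)
N(7, 12)*g + sqrt(21 + Q(-4, w)) = -2*7*4 + sqrt(21 + 4) = -14*4 + sqrt(25) = -56 + 5 = -51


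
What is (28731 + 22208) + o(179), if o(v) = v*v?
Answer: 82980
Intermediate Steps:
o(v) = v²
(28731 + 22208) + o(179) = (28731 + 22208) + 179² = 50939 + 32041 = 82980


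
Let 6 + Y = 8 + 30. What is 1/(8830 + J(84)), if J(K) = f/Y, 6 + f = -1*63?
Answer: 32/282491 ≈ 0.00011328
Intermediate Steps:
Y = 32 (Y = -6 + (8 + 30) = -6 + 38 = 32)
f = -69 (f = -6 - 1*63 = -6 - 63 = -69)
J(K) = -69/32
1/(8830 + J(84)) = 1/(8830 - 69/32) = 1/(282491/32) = 32/282491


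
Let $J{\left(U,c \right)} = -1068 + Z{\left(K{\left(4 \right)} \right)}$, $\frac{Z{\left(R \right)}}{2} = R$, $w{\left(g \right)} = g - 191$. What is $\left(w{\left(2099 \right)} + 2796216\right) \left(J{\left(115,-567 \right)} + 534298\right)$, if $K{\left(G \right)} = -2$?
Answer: $1492032468024$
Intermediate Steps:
$w{\left(g \right)} = -191 + g$
$Z{\left(R \right)} = 2 R$
$J{\left(U,c \right)} = -1072$ ($J{\left(U,c \right)} = -1068 + 2 \left(-2\right) = -1068 - 4 = -1072$)
$\left(w{\left(2099 \right)} + 2796216\right) \left(J{\left(115,-567 \right)} + 534298\right) = \left(\left(-191 + 2099\right) + 2796216\right) \left(-1072 + 534298\right) = \left(1908 + 2796216\right) 533226 = 2798124 \cdot 533226 = 1492032468024$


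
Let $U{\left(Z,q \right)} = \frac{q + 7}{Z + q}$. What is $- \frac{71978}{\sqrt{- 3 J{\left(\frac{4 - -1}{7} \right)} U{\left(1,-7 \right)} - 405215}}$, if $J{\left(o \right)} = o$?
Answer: $\frac{71978 i \sqrt{405215}}{405215} \approx 113.07 i$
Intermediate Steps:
$U{\left(Z,q \right)} = \frac{7 + q}{Z + q}$
$- \frac{71978}{\sqrt{- 3 J{\left(\frac{4 - -1}{7} \right)} U{\left(1,-7 \right)} - 405215}} = - \frac{71978}{\sqrt{- 3 \frac{4 - -1}{7} \frac{7 - 7}{1 - 7} - 405215}} = - \frac{71978}{\sqrt{- 3 \left(4 + 1\right) \frac{1}{7} \frac{1}{-6} \cdot 0 - 405215}} = - \frac{71978}{\sqrt{- 3 \cdot 5 \cdot \frac{1}{7} \left(\left(- \frac{1}{6}\right) 0\right) - 405215}} = - \frac{71978}{\sqrt{\left(-3\right) \frac{5}{7} \cdot 0 - 405215}} = - \frac{71978}{\sqrt{\left(- \frac{15}{7}\right) 0 - 405215}} = - \frac{71978}{\sqrt{0 - 405215}} = - \frac{71978}{\sqrt{-405215}} = - \frac{71978}{i \sqrt{405215}} = - 71978 \left(- \frac{i \sqrt{405215}}{405215}\right) = \frac{71978 i \sqrt{405215}}{405215}$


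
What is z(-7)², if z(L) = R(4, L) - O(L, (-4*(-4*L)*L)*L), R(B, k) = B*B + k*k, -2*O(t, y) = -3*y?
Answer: 68840209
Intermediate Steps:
O(t, y) = 3*y/2 (O(t, y) = -(-3)*y/2 = 3*y/2)
R(B, k) = B² + k²
z(L) = 16 + L² - 24*L³ (z(L) = (4² + L²) - 3*(-4*(-4*L)*L)*L/2 = (16 + L²) - 3*(-(-16)*L²)*L/2 = (16 + L²) - 3*(16*L²)*L/2 = (16 + L²) - 3*16*L³/2 = (16 + L²) - 24*L³ = 16 + L² - 24*L³)
z(-7)² = (16 + (-7)² - 24*(-7)³)² = (16 + 49 - 24*(-343))² = (16 + 49 + 8232)² = 8297² = 68840209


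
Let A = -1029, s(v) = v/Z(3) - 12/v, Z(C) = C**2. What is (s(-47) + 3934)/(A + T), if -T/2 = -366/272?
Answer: -113014708/29520747 ≈ -3.8283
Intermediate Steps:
T = 183/68 (T = -(-732)/272 = -2*(-183/136) = 183/68 ≈ 2.6912)
s(v) = -12/v + v/9 (s(v) = v/(3**2) - 12/v = v/9 - 12/v = -12/v + v/9)
(s(-47) + 3934)/(A + T) = ((-12/(-47) + (1/9)*(-47)) + 3934)/(-1029 + 183/68) = ((-12*(-1/47) - 47/9) + 3934)/(-69789/68) = ((12/47 - 47/9) + 3934)*(-68/69789) = (-2101/423 + 3934)*(-68/69789) = (1661981/423)*(-68/69789) = -113014708/29520747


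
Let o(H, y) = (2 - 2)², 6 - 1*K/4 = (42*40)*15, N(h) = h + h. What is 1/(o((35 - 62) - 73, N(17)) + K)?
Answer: -1/100776 ≈ -9.9230e-6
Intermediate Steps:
N(h) = 2*h
K = -100776 (K = 24 - 4*42*40*15 = 24 - 6720*15 = 24 - 4*25200 = 24 - 100800 = -100776)
o(H, y) = 0 (o(H, y) = 0² = 0)
1/(o((35 - 62) - 73, N(17)) + K) = 1/(0 - 100776) = 1/(-100776) = -1/100776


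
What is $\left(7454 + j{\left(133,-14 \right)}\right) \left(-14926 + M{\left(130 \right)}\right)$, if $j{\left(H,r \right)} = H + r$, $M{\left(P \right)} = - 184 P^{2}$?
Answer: $-23662035398$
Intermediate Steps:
$\left(7454 + j{\left(133,-14 \right)}\right) \left(-14926 + M{\left(130 \right)}\right) = \left(7454 + \left(133 - 14\right)\right) \left(-14926 - 184 \cdot 130^{2}\right) = \left(7454 + 119\right) \left(-14926 - 3109600\right) = 7573 \left(-14926 - 3109600\right) = 7573 \left(-3124526\right) = -23662035398$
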